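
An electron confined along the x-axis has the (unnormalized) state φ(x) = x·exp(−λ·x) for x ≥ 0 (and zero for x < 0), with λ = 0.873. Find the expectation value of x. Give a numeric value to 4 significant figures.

1.718

⟨x⟩ = ∫ x·|φ|² dx / ∫|φ|² dx (integrals over the domain).
Every integrand reduces to terms xʲ·e^(−2λx) on [0, ∞); use ∫₀^∞ xʲ·e^(−2λx) dx = j!/(2λ)^(j+1).
State is unnormalized: ∫|φ|² dx = 0.37575, and ∫φ*·x·φ dx = 0.64562, so ⟨x⟩ = 0.64562 / 0.37575.
⟨x⟩ = 1.7182.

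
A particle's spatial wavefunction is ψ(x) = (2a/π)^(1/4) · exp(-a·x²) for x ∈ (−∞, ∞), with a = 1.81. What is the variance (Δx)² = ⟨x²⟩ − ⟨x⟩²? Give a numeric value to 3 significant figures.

Compute ⟨x⟩ and ⟨x²⟩ separately, then (Δx)² = ⟨x²⟩ − ⟨x⟩².
Gaussian moments: ∫x^(2j)·e^(−2ax²) dx = (2j−1)!!/(4a)^j · √(π/(2a)), odd powers integrate to 0; here √(π/(2a)) = 0.93158.
⟨x⟩ = 0.0000 and ⟨x²⟩ = 0.13812.
(Δx)² = 0.13812 − (0.0000)² = 0.13812.

0.138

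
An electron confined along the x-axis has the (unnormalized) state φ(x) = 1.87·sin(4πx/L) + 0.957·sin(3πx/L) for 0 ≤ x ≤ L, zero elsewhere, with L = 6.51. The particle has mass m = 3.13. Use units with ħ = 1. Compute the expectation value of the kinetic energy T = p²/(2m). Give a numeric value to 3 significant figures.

T = −(ħ²/2m) d²/dx², so ⟨T⟩ = −(ħ²/2m) ∫ φ*·φ'' dx / ∫|φ|² dx; with m = 3.13.
d²/dx² sin(jπx/L) = −(jπ/L)²·sin(jπx/L); on 0 ≤ x ≤ L, ∫sin²(jπx/L) dx = L/2 and ∫sin(jπx/L)·sin(lπx/L) dx = 0 for j ≠ l, so only diagonal terms survive in ∫|φ|² and ∫φ·φ″; ∫φ·φ′ dx = [φ²/2] between the walls = 0.
State is unnormalized: ∫|φ|² dx = 14.363, and ∫φ*·(−ħ²/2m · φ'') dx = 7.7732, so ⟨T⟩ = 7.7732 / 14.363.
⟨T⟩ = 0.54118.

0.541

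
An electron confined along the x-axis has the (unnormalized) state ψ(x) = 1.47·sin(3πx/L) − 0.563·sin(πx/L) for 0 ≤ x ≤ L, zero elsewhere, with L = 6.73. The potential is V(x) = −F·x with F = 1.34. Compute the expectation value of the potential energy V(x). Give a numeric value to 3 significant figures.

⟨V⟩ = ∫ V(x)·|ψ|² dx / ∫|ψ|² dx.
On 0 ≤ x ≤ L (j ≠ l): ∫sin²(jπx/L) dx = L/2, ∫sin(jπx/L)·sin(lπx/L) dx = 0; diagonal moments ∫x·sin²(jπx/L) dx = L²/4, ∫x²·sin²(jπx/L) dx = L³·(1/6 − 1/(4j²π²)); cross terms ∫x·sin(jπx/L)·sin(lπx/L) dx = 0 for j + l even and −4jlL²/(π²(j² − l²)²) for j + l odd, ∫x²·sin(jπx/L)·sin(lπx/L) dx = (−1)^(j+l)·4jlL³/(π²(j² − l²)²); higher powers the same way via product-to-sum and parts.
State is unnormalized: ∫|ψ|² dx = 8.3380, and ∫ψ*·V(x)·ψ dx = -37.597, so ⟨V⟩ = -37.597 / 8.3380.
⟨V⟩ = -4.5091.

-4.51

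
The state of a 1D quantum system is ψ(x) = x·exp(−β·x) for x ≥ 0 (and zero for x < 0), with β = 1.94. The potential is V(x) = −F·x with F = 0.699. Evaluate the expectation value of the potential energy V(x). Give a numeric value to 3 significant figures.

-0.540

⟨V⟩ = ∫ V(x)·|ψ|² dx / ∫|ψ|² dx.
Every integrand reduces to terms xʲ·e^(−2βx) on [0, ∞); use ∫₀^∞ xʲ·e^(−2βx) dx = j!/(2β)^(j+1).
State is unnormalized: ∫|ψ|² dx = 0.034240, and ∫ψ*·V(x)·ψ dx = -0.018506, so ⟨V⟩ = -0.018506 / 0.034240.
⟨V⟩ = -0.54046.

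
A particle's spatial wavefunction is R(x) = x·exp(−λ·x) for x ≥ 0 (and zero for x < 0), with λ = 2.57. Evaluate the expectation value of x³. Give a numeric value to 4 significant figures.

⟨x³⟩ = ∫ x³·|R|² dx / ∫|R|² dx (integrals over the domain).
Every integrand reduces to terms xʲ·e^(−2λx) on [0, ∞); use ∫₀^∞ xʲ·e^(−2λx) dx = j!/(2λ)^(j+1).
State is unnormalized: ∫|R|² dx = 0.014728, and ∫R*·x³·R dx = 0.0065073, so ⟨x³⟩ = 0.0065073 / 0.014728.
⟨x³⟩ = 0.44184.

0.4418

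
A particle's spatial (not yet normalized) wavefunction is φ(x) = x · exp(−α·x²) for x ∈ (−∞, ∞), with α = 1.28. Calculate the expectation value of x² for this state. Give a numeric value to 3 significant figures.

0.586

⟨x²⟩ = ∫ x²·|φ|² dx / ∫|φ|² dx (integrals over the domain).
Expand each integrand as polynomial × e^(−2αx²) and use ∫x^(2j)·e^(−2αx²) dx = (2j−1)!!/(4α)^j · √(π/(2α)), odd powers → 0; here √(π/(2α)) = 1.1078.
State is unnormalized: ∫|φ|² dx = 0.21636, and ∫φ*·x²·φ dx = 0.12678, so ⟨x²⟩ = 0.12678 / 0.21636.
⟨x²⟩ = 0.58594.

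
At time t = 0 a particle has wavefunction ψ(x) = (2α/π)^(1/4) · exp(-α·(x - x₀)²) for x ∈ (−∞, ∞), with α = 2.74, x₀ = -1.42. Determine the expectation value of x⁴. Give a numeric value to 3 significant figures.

⟨x⁴⟩ = ∫ x⁴·|ψ|² dx (integrals over the domain).
Gaussian moments (u = x − x₀): ∫u^(2j)·e^(−2αu²) du = (2j−1)!!/(4α)^j · √(π/(2α)), odd powers integrate to 0; here √(π/(2α)) = 0.75715.
⟨x⁴⟩ = 5.1947.

5.19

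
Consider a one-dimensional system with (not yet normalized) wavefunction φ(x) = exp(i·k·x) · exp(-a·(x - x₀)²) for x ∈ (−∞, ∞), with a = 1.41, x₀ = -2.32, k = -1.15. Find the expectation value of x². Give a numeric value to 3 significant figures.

5.56

⟨x²⟩ = ∫ x²·|φ|² dx / ∫|φ|² dx (integrals over the domain).
Gaussian moments (u = x − x₀): ∫u^(2j)·e^(−2au²) du = (2j−1)!!/(4a)^j · √(π/(2a)), odd powers integrate to 0; here √(π/(2a)) = 1.0555.
State is unnormalized: ∫|φ|² dx = 1.0555, and ∫φ*·x²·φ dx = 5.8682, so ⟨x²⟩ = 5.8682 / 1.0555.
⟨x²⟩ = 5.5597.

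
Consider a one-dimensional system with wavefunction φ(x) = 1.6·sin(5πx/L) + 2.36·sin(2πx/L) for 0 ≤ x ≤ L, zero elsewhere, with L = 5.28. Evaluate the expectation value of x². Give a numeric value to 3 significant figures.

8.56

⟨x²⟩ = ∫ x²·|φ|² dx / ∫|φ|² dx (integrals over the domain).
On 0 ≤ x ≤ L (j ≠ l): ∫sin²(jπx/L) dx = L/2, ∫sin(jπx/L)·sin(lπx/L) dx = 0; diagonal moments ∫x·sin²(jπx/L) dx = L²/4, ∫x²·sin²(jπx/L) dx = L³·(1/6 − 1/(4j²π²)); cross terms ∫x·sin(jπx/L)·sin(lπx/L) dx = 0 for j + l even and −4jlL²/(π²(j² − l²)²) for j + l odd, ∫x²·sin(jπx/L)·sin(lπx/L) dx = (−1)^(j+l)·4jlL³/(π²(j² − l²)²); higher powers the same way via product-to-sum and parts.
State is unnormalized: ∫|φ|² dx = 21.462, and ∫φ*·x²·φ dx = 183.65, so ⟨x²⟩ = 183.65 / 21.462.
⟨x²⟩ = 8.5571.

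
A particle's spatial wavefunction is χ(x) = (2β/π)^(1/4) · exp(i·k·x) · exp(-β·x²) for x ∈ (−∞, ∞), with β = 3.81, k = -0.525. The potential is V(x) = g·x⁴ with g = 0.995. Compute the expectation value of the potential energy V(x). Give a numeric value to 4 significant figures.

⟨V⟩ = ∫ V(x)·|χ|² dx.
Gaussian moments: ∫x^(2j)·e^(−2βx²) dx = (2j−1)!!/(4β)^j · √(π/(2β)), odd powers integrate to 0; here √(π/(2β)) = 0.64209.
⟨V⟩ = 0.012852.

0.01285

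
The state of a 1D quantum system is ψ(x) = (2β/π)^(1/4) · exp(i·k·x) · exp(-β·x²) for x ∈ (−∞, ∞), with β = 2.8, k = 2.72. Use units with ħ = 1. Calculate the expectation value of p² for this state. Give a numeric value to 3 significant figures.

10.2

p² ψ = −ħ² d²ψ/dx²; ⟨p²⟩ = −ħ² ∫ ψ*·ψ'' dx.
Gaussian moments: ∫x^(2j)·e^(−2βx²) dx = (2j−1)!!/(4β)^j · √(π/(2β)), odd powers integrate to 0; here √(π/(2β)) = 0.74900. Derivatives: ψ′ = (ik − 2βx)·ψ, ψ″ = ((ik − 2βx)² − 2β)·ψ; the odd-in-x pieces drop out.
⟨p²⟩ = 10.198.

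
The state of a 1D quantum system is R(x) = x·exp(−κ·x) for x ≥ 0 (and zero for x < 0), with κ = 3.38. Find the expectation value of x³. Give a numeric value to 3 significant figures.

0.194

⟨x³⟩ = ∫ x³·|R|² dx / ∫|R|² dx (integrals over the domain).
Every integrand reduces to terms xʲ·e^(−2κx) on [0, ∞); use ∫₀^∞ xʲ·e^(−2κx) dx = j!/(2κ)^(j+1).
State is unnormalized: ∫|R|² dx = 0.0064743, and ∫R*·x³·R dx = 0.0012575, so ⟨x³⟩ = 0.0012575 / 0.0064743.
⟨x³⟩ = 0.19423.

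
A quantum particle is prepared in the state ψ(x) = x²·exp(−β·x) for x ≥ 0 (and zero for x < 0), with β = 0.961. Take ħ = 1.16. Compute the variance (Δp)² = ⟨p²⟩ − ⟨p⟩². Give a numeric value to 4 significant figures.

0.4142

Compute ⟨p⟩ and ⟨p²⟩ separately; (Δp)² = ⟨p²⟩ − ⟨p⟩².
Differentiate x²·exp(−β·x) with the product rule; every integrand then reduces to terms xʲ·e^(−2βx) on [0, ∞), with ∫₀^∞ xʲ·e^(−2βx) dx = j!/(2β)^(j+1).
Normalization: ∫|ψ|² dx = 0.91505.
⟨p⟩ = 0.0000 and ⟨p²⟩ = 0.41423.
(Δp)² = 0.41423 − (0.0000)² = 0.41423.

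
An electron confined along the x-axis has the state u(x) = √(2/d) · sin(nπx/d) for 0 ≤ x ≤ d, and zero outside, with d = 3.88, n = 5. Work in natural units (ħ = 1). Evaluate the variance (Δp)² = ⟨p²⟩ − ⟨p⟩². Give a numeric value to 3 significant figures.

Compute ⟨p⟩ and ⟨p²⟩ separately; (Δp)² = ⟨p²⟩ − ⟨p⟩².
d/dx sin(nπx/d) = (nπ/d)·cos(nπx/d) and d²/dx² sin(nπx/d) = −(nπ/d)²·sin(nπx/d); on 0 ≤ x ≤ d, ∫sin²(nπx/d) dx = d/2 and ∫sin(nπx/d)·cos(nπx/d) dx = 0.
⟨p⟩ = 0.0000 and ⟨p²⟩ = 16.390.
(Δp)² = 16.390 − (0.0000)² = 16.390.

16.4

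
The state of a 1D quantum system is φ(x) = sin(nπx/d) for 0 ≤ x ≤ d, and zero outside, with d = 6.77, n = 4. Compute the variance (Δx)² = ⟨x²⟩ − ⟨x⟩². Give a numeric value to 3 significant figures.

3.67

Compute ⟨x⟩ and ⟨x²⟩ separately, then (Δx)² = ⟨x²⟩ − ⟨x⟩².
With sin²θ = (1 − cos2θ)/2 on 0 ≤ x ≤ d: ∫sin²(nπx/d) dx = d/2, ∫x·sin²(nπx/d) dx = d²/4, ∫x²·sin²(nπx/d) dx = d³·(1/6 − 1/(4n²π²)); higher powers xᵏ the same way, integrating xᵏ·cos(2nπx/d) by parts.
Normalization: ∫|φ|² dx = 3.3850.
⟨x⟩ = 3.3850 and ⟨x²⟩ = 15.133.
(Δx)² = 15.133 − (3.3850)² = 3.6743.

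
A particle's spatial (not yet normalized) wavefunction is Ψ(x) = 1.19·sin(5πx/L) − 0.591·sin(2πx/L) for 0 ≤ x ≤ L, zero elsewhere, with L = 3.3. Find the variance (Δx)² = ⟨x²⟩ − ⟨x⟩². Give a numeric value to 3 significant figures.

0.860

Compute ⟨x⟩ and ⟨x²⟩ separately, then (Δx)² = ⟨x²⟩ − ⟨x⟩².
On 0 ≤ x ≤ L (j ≠ l): ∫sin²(jπx/L) dx = L/2, ∫sin(jπx/L)·sin(lπx/L) dx = 0; diagonal moments ∫x·sin²(jπx/L) dx = L²/4, ∫x²·sin²(jπx/L) dx = L³·(1/6 − 1/(4j²π²)); cross terms ∫x·sin(jπx/L)·sin(lπx/L) dx = 0 for j + l even and −4jlL²/(π²(j² − l²)²) for j + l odd, ∫x²·sin(jπx/L)·sin(lπx/L) dx = (−1)^(j+l)·4jlL³/(π²(j² − l²)²); higher powers the same way via product-to-sum and parts.
Normalization: ∫|Ψ|² dx = 2.9129.
⟨x⟩ = 1.6983 and ⟨x²⟩ = 3.7445.
(Δx)² = 3.7445 − (1.6983)² = 0.86017.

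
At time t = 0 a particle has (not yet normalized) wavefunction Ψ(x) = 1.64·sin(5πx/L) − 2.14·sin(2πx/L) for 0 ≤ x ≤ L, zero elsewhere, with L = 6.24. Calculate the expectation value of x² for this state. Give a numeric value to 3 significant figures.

13.3

⟨x²⟩ = ∫ x²·|Ψ|² dx / ∫|Ψ|² dx (integrals over the domain).
On 0 ≤ x ≤ L (j ≠ l): ∫sin²(jπx/L) dx = L/2, ∫sin(jπx/L)·sin(lπx/L) dx = 0; diagonal moments ∫x·sin²(jπx/L) dx = L²/4, ∫x²·sin²(jπx/L) dx = L³·(1/6 − 1/(4j²π²)); cross terms ∫x·sin(jπx/L)·sin(lπx/L) dx = 0 for j + l even and −4jlL²/(π²(j² − l²)²) for j + l odd, ∫x²·sin(jπx/L)·sin(lπx/L) dx = (−1)^(j+l)·4jlL³/(π²(j² − l²)²); higher powers the same way via product-to-sum and parts.
State is unnormalized: ∫|Ψ|² dx = 22.680, and ∫Ψ*·x²·Ψ dx = 302.33, so ⟨x²⟩ = 302.33 / 22.680.
⟨x²⟩ = 13.330.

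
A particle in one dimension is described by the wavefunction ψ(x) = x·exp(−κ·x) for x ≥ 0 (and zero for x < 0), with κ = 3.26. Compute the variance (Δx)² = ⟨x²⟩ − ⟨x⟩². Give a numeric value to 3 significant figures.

Compute ⟨x⟩ and ⟨x²⟩ separately, then (Δx)² = ⟨x²⟩ − ⟨x⟩².
Every integrand reduces to terms xʲ·e^(−2κx) on [0, ∞); use ∫₀^∞ xʲ·e^(−2κx) dx = j!/(2κ)^(j+1).
Normalization: ∫|ψ|² dx = 0.0072158.
⟨x⟩ = 0.46012 and ⟨x²⟩ = 0.28228.
(Δx)² = 0.28228 − (0.46012)² = 0.070571.

0.0706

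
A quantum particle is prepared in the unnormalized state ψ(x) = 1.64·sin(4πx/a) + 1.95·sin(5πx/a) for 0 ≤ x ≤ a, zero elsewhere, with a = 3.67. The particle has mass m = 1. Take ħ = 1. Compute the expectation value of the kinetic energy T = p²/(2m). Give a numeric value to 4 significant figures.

7.794

T = −(ħ²/2m) d²/dx², so ⟨T⟩ = −(ħ²/2m) ∫ ψ*·ψ'' dx / ∫|ψ|² dx; with m = 1.
d²/dx² sin(jπx/a) = −(jπ/a)²·sin(jπx/a); on 0 ≤ x ≤ a, ∫sin²(jπx/a) dx = a/2 and ∫sin(jπx/a)·sin(lπx/a) dx = 0 for j ≠ l, so only diagonal terms survive in ∫|ψ|² and ∫ψ·ψ″; ∫ψ·ψ′ dx = [ψ²/2] between the walls = 0.
State is unnormalized: ∫|ψ|² dx = 11.913, and ∫ψ*·(−ħ²/2m · ψ'') dx = 92.844, so ⟨T⟩ = 92.844 / 11.913.
⟨T⟩ = 7.7935.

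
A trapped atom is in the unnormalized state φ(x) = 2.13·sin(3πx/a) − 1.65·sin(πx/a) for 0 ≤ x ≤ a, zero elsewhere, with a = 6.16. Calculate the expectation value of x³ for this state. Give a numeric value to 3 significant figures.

⟨x³⟩ = ∫ x³·|φ|² dx / ∫|φ|² dx (integrals over the domain).
On 0 ≤ x ≤ a (j ≠ l): ∫sin²(jπx/a) dx = a/2, ∫sin(jπx/a)·sin(lπx/a) dx = 0; diagonal moments ∫x·sin²(jπx/a) dx = a²/4, ∫x²·sin²(jπx/a) dx = a³·(1/6 − 1/(4j²π²)); cross terms ∫x·sin(jπx/a)·sin(lπx/a) dx = 0 for j + l even and −4jla²/(π²(j² − l²)²) for j + l odd, ∫x²·sin(jπx/a)·sin(lπx/a) dx = (−1)^(j+l)·4jla³/(π²(j² − l²)²); higher powers the same way via product-to-sum and parts.
State is unnormalized: ∫|φ|² dx = 22.359, and ∫φ*·x³·φ dx = 841.64, so ⟨x³⟩ = 841.64 / 22.359.
⟨x³⟩ = 37.642.

37.6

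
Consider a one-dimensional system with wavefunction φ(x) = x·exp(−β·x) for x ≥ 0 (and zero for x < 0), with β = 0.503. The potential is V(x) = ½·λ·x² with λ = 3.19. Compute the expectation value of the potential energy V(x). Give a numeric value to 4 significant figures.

⟨V⟩ = ∫ V(x)·|φ|² dx / ∫|φ|² dx.
Every integrand reduces to terms xʲ·e^(−2βx) on [0, ∞); use ∫₀^∞ xʲ·e^(−2βx) dx = j!/(2β)^(j+1).
State is unnormalized: ∫|φ|² dx = 1.9644, and ∫φ*·V(x)·φ dx = 37.152, so ⟨V⟩ = 37.152 / 1.9644.
⟨V⟩ = 18.912.

18.91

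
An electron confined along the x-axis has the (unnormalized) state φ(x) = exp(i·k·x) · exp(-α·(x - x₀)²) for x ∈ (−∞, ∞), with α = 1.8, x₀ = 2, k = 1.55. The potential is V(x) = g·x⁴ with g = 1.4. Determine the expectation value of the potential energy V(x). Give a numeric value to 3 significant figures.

27.1

⟨V⟩ = ∫ V(x)·|φ|² dx / ∫|φ|² dx.
Gaussian moments (u = x − x₀): ∫u^(2j)·e^(−2αu²) du = (2j−1)!!/(4α)^j · √(π/(2α)), odd powers integrate to 0; here √(π/(2α)) = 0.93417.
State is unnormalized: ∫|φ|² dx = 0.93417, and ∫φ*·V(x)·φ dx = 25.360, so ⟨V⟩ = 25.360 / 0.93417.
⟨V⟩ = 27.148.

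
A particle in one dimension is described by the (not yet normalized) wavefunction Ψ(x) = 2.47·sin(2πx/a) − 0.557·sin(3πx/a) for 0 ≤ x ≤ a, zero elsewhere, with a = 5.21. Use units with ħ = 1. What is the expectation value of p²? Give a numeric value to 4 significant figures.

1.542

p² Ψ = −ħ² d²Ψ/dx²; ⟨p²⟩ = −ħ² ∫ Ψ*·Ψ'' dx / ∫|Ψ|² dx.
d²/dx² sin(jπx/a) = −(jπ/a)²·sin(jπx/a); on 0 ≤ x ≤ a, ∫sin²(jπx/a) dx = a/2 and ∫sin(jπx/a)·sin(lπx/a) dx = 0 for j ≠ l, so only diagonal terms survive in ∫|Ψ|² and ∫Ψ·Ψ″; ∫Ψ·Ψ′ dx = [Ψ²/2] between the walls = 0.
State is unnormalized: ∫|Ψ|² dx = 16.701, and ∫Ψ*·(−ħ² Ψ'') dx = 25.759, so ⟨p²⟩ = 25.759 / 16.701.
⟨p²⟩ = 1.5424.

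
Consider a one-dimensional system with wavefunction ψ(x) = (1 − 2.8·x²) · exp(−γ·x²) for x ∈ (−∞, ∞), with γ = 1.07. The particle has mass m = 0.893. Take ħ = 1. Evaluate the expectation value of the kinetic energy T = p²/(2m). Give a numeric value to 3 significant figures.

3.26

T = −(ħ²/2m) d²/dx², so ⟨T⟩ = −(ħ²/2m) ∫ ψ*·ψ'' dx / ∫|ψ|² dx; with m = 0.893.
Expand each integrand as polynomial × e^(−2γx²) and use ∫x^(2j)·e^(−2γx²) dx = (2j−1)!!/(4γ)^j · √(π/(2γ)), odd powers → 0; here √(π/(2γ)) = 1.2116. Differentiate with the product rule, d/dx e^(−γx²) = −2γx·e^(−γx²).
State is unnormalized: ∫|ψ|² dx = 1.1820, and ∫ψ*·(−ħ²/2m · ψ'') dx = 3.8503, so ⟨T⟩ = 3.8503 / 1.1820.
⟨T⟩ = 3.2575.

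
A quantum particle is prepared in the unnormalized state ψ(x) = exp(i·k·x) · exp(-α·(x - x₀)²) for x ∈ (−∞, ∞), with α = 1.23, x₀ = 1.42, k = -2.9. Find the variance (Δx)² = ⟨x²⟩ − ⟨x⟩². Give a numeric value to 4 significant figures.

Compute ⟨x⟩ and ⟨x²⟩ separately, then (Δx)² = ⟨x²⟩ − ⟨x⟩².
Gaussian moments (u = x − x₀): ∫u^(2j)·e^(−2αu²) du = (2j−1)!!/(4α)^j · √(π/(2α)), odd powers integrate to 0; here √(π/(2α)) = 1.1301.
Normalization: ∫|ψ|² dx = 1.1301.
⟨x⟩ = 1.4200 and ⟨x²⟩ = 2.2197.
(Δx)² = 2.2197 − (1.4200)² = 0.20325.

0.2033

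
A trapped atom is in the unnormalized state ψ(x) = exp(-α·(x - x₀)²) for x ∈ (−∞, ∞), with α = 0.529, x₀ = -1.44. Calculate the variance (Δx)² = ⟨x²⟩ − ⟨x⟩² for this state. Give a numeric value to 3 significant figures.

Compute ⟨x⟩ and ⟨x²⟩ separately, then (Δx)² = ⟨x²⟩ − ⟨x⟩².
Gaussian moments (u = x − x₀): ∫u^(2j)·e^(−2αu²) du = (2j−1)!!/(4α)^j · √(π/(2α)), odd powers integrate to 0; here √(π/(2α)) = 1.7232.
Normalization: ∫|ψ|² dx = 1.7232.
⟨x⟩ = -1.4400 and ⟨x²⟩ = 2.5462.
(Δx)² = 2.5462 − (-1.4400)² = 0.47259.

0.473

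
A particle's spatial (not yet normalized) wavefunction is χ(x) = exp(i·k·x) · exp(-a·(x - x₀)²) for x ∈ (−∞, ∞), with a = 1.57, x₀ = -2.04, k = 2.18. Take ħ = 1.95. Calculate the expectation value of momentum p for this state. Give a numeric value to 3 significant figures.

4.25

p χ = −iħ dχ/dx; then ⟨p⟩ = ∫ χ*·(pχ) dx / ∫|χ|² dx.
Gaussian moments (u = x − x₀): ∫u^(2j)·e^(−2au²) du = (2j−1)!!/(4a)^j · √(π/(2a)), odd powers integrate to 0; here √(π/(2a)) = 1.0003. Derivatives: χ′ = (ik − 2au)·χ, χ″ = ((ik − 2au)² − 2a)·χ; the odd-in-u pieces drop out.
State is unnormalized: ∫|χ|² dx = 1.0003, and ∫χ*·(−iħ χ') dx = 4.2521, so ⟨p⟩ = 4.2521 / 1.0003.
⟨p⟩ = 4.2510.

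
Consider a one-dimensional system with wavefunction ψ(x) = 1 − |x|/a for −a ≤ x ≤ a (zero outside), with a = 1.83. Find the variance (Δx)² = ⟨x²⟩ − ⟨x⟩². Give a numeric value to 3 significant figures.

0.335

Compute ⟨x⟩ and ⟨x²⟩ separately, then (Δx)² = ⟨x²⟩ − ⟨x⟩².
ψ is even, so ∫ over [−a, a] = 2∫₀ᵃ with ψ = 1 − x/a there: ∫₀ᵃ (1 − x/a)² dx = a/3, ∫₀ᵃ x²(1 − x/a)² dx = a³/30, ∫₀ᵃ x⁴(1 − x/a)² dx = a⁵/105.
Normalization: ∫|ψ|² dx = 1.2200.
⟨x⟩ = 0.0000 and ⟨x²⟩ = 0.33489.
(Δx)² = 0.33489 − (0.0000)² = 0.33489.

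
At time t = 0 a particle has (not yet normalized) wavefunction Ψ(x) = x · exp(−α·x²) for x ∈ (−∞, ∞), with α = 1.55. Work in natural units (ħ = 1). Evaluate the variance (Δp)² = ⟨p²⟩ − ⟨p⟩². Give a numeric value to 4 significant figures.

4.650

Compute ⟨p⟩ and ⟨p²⟩ separately; (Δp)² = ⟨p²⟩ − ⟨p⟩².
Expand each integrand as polynomial × e^(−2αx²) and use ∫x^(2j)·e^(−2αx²) dx = (2j−1)!!/(4α)^j · √(π/(2α)), odd powers → 0; here √(π/(2α)) = 1.0067. Differentiate with the product rule, d/dx e^(−αx²) = −2αx·e^(−αx²).
Normalization: ∫|Ψ|² dx = 0.16237.
⟨p⟩ = 0.0000 and ⟨p²⟩ = 4.6500.
(Δp)² = 4.6500 − (0.0000)² = 4.6500.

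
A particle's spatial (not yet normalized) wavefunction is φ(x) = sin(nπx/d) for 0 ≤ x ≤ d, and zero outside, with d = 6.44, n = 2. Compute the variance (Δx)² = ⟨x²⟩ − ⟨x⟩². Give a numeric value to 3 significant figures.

2.93

Compute ⟨x⟩ and ⟨x²⟩ separately, then (Δx)² = ⟨x²⟩ − ⟨x⟩².
With sin²θ = (1 − cos2θ)/2 on 0 ≤ x ≤ d: ∫sin²(nπx/d) dx = d/2, ∫x·sin²(nπx/d) dx = d²/4, ∫x²·sin²(nπx/d) dx = d³·(1/6 − 1/(4n²π²)); higher powers xᵏ the same way, integrating xᵏ·cos(2nπx/d) by parts.
Normalization: ∫|φ|² dx = 3.2200.
⟨x⟩ = 3.2200 and ⟨x²⟩ = 13.299.
(Δx)² = 13.299 − (3.2200)² = 2.9309.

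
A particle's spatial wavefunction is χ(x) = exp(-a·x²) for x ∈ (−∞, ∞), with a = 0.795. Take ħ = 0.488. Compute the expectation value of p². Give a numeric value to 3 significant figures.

0.189

p² χ = −ħ² d²χ/dx²; ⟨p²⟩ = −ħ² ∫ χ*·χ'' dx / ∫|χ|² dx.
Gaussian moments: ∫x^(2j)·e^(−2ax²) dx = (2j−1)!!/(4a)^j · √(π/(2a)), odd powers integrate to 0; here √(π/(2a)) = 1.4056. Derivatives: d/dx e^(−ax²) = −2ax·e^(−ax²), d²/dx² e^(−ax²) = (4a²x² − 2a)·e^(−ax²).
State is unnormalized: ∫|χ|² dx = 1.4056, and ∫χ*·(−ħ² χ'') dx = 0.26612, so ⟨p²⟩ = 0.26612 / 1.4056.
⟨p²⟩ = 0.18932.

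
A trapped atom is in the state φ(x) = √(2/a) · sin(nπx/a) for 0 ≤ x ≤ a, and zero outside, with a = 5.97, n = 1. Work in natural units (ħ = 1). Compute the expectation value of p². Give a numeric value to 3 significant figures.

p² φ = −ħ² d²φ/dx²; ⟨p²⟩ = −ħ² ∫ φ*·φ'' dx.
d/dx sin(nπx/a) = (nπ/a)·cos(nπx/a) and d²/dx² sin(nπx/a) = −(nπ/a)²·sin(nπx/a); on 0 ≤ x ≤ a, ∫sin²(nπx/a) dx = a/2 and ∫sin(nπx/a)·cos(nπx/a) dx = 0.
⟨p²⟩ = 0.27692.

0.277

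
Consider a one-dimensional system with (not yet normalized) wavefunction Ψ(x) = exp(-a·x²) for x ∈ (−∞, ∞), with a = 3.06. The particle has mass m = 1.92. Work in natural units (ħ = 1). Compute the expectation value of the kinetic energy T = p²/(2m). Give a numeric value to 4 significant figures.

T = −(ħ²/2m) d²/dx², so ⟨T⟩ = −(ħ²/2m) ∫ Ψ*·Ψ'' dx / ∫|Ψ|² dx; with m = 1.92.
Gaussian moments: ∫x^(2j)·e^(−2ax²) dx = (2j−1)!!/(4a)^j · √(π/(2a)), odd powers integrate to 0; here √(π/(2a)) = 0.71647. Derivatives: d/dx e^(−ax²) = −2ax·e^(−ax²), d²/dx² e^(−ax²) = (4a²x² − 2a)·e^(−ax²).
State is unnormalized: ∫|Ψ|² dx = 0.71647, and ∫Ψ*·(−ħ²/2m · Ψ'') dx = 0.57094, so ⟨T⟩ = 0.57094 / 0.71647.
⟨T⟩ = 0.79688.

0.7969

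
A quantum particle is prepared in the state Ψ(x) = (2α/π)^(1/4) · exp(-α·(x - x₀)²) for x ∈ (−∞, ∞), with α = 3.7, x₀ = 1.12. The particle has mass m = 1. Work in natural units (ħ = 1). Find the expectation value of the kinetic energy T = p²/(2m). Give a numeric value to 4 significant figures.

T = −(ħ²/2m) d²/dx², so ⟨T⟩ = −(ħ²/2m) ∫ Ψ*·Ψ'' dx; with m = 1.
Gaussian moments (u = x − x₀): ∫u^(2j)·e^(−2αu²) du = (2j−1)!!/(4α)^j · √(π/(2α)), odd powers integrate to 0; here √(π/(2α)) = 0.65157. Derivatives: d/dx e^(−αu²) = −2αu·e^(−αu²), d²/dx² e^(−αu²) = (4α²u² − 2α)·e^(−αu²).
⟨T⟩ = 1.8500.

1.850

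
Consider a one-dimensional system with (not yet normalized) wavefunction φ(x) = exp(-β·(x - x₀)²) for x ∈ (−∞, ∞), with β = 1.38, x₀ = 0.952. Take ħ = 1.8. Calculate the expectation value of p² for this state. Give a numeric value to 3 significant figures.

p² φ = −ħ² d²φ/dx²; ⟨p²⟩ = −ħ² ∫ φ*·φ'' dx / ∫|φ|² dx.
Gaussian moments (u = x − x₀): ∫u^(2j)·e^(−2βu²) du = (2j−1)!!/(4β)^j · √(π/(2β)), odd powers integrate to 0; here √(π/(2β)) = 1.0669. Derivatives: d/dx e^(−βu²) = −2βu·e^(−βu²), d²/dx² e^(−βu²) = (4β²u² − 2β)·e^(−βu²).
State is unnormalized: ∫|φ|² dx = 1.0669, and ∫φ*·(−ħ² φ'') dx = 4.7703, so ⟨p²⟩ = 4.7703 / 1.0669.
⟨p²⟩ = 4.4712.

4.47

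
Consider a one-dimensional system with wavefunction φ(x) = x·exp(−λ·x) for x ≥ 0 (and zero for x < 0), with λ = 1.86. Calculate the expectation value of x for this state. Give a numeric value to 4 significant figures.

0.8065

⟨x⟩ = ∫ x·|φ|² dx / ∫|φ|² dx (integrals over the domain).
Every integrand reduces to terms xʲ·e^(−2λx) on [0, ∞); use ∫₀^∞ xʲ·e^(−2λx) dx = j!/(2λ)^(j+1).
State is unnormalized: ∫|φ|² dx = 0.038851, and ∫φ*·x·φ dx = 0.031331, so ⟨x⟩ = 0.031331 / 0.038851.
⟨x⟩ = 0.80645.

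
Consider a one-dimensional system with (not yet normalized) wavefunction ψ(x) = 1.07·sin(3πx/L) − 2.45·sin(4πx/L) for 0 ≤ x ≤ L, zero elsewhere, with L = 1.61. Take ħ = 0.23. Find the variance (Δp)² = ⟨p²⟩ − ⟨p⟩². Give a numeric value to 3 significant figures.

Compute ⟨p⟩ and ⟨p²⟩ separately; (Δp)² = ⟨p²⟩ − ⟨p⟩².
d²/dx² sin(jπx/L) = −(jπ/L)²·sin(jπx/L); on 0 ≤ x ≤ L, ∫sin²(jπx/L) dx = L/2 and ∫sin(jπx/L)·sin(lπx/L) dx = 0 for j ≠ l, so only diagonal terms survive in ∫|ψ|² and ∫ψ·ψ″; ∫ψ·ψ′ dx = [ψ²/2] between the walls = 0.
Normalization: ∫|ψ|² dx = 5.7537.
⟨p⟩ = 0.0000 and ⟨p²⟩ = 2.9969.
(Δp)² = 2.9969 − (0.0000)² = 2.9969.

3.00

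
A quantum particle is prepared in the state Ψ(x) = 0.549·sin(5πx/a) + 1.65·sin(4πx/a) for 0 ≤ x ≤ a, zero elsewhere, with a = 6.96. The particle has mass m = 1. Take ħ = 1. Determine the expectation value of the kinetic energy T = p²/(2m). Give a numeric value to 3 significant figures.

1.72

T = −(ħ²/2m) d²/dx², so ⟨T⟩ = −(ħ²/2m) ∫ Ψ*·Ψ'' dx / ∫|Ψ|² dx; with m = 1.
d²/dx² sin(jπx/a) = −(jπ/a)²·sin(jπx/a); on 0 ≤ x ≤ a, ∫sin²(jπx/a) dx = a/2 and ∫sin(jπx/a)·sin(lπx/a) dx = 0 for j ≠ l, so only diagonal terms survive in ∫|Ψ|² and ∫Ψ·Ψ″; ∫Ψ·Ψ′ dx = [Ψ²/2] between the walls = 0.
State is unnormalized: ∫|Ψ|² dx = 10.523, and ∫Ψ*·(−ħ²/2m · Ψ'') dx = 18.114, so ⟨T⟩ = 18.114 / 10.523.
⟨T⟩ = 1.7213.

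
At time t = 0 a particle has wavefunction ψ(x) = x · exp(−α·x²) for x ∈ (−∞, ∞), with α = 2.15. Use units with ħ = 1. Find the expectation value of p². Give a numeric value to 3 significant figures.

p² ψ = −ħ² d²ψ/dx²; ⟨p²⟩ = −ħ² ∫ ψ*·ψ'' dx / ∫|ψ|² dx.
Expand each integrand as polynomial × e^(−2αx²) and use ∫x^(2j)·e^(−2αx²) dx = (2j−1)!!/(4α)^j · √(π/(2α)), odd powers → 0; here √(π/(2α)) = 0.85475. Differentiate with the product rule, d/dx e^(−αx²) = −2αx·e^(−αx²).
State is unnormalized: ∫|ψ|² dx = 0.099390, and ∫ψ*·(−ħ² ψ'') dx = 0.64106, so ⟨p²⟩ = 0.64106 / 0.099390.
⟨p²⟩ = 6.4500.

6.45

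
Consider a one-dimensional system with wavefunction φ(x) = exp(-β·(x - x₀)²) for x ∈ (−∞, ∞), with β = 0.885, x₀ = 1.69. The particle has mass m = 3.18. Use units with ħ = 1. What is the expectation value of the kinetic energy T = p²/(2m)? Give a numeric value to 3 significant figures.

T = −(ħ²/2m) d²/dx², so ⟨T⟩ = −(ħ²/2m) ∫ φ*·φ'' dx / ∫|φ|² dx; with m = 3.18.
Gaussian moments (u = x − x₀): ∫u^(2j)·e^(−2βu²) du = (2j−1)!!/(4β)^j · √(π/(2β)), odd powers integrate to 0; here √(π/(2β)) = 1.3323. Derivatives: d/dx e^(−βu²) = −2βu·e^(−βu²), d²/dx² e^(−βu²) = (4β²u² − 2β)·e^(−βu²).
State is unnormalized: ∫|φ|² dx = 1.3323, and ∫φ*·(−ħ²/2m · φ'') dx = 0.18538, so ⟨T⟩ = 0.18538 / 1.3323.
⟨T⟩ = 0.13915.

0.139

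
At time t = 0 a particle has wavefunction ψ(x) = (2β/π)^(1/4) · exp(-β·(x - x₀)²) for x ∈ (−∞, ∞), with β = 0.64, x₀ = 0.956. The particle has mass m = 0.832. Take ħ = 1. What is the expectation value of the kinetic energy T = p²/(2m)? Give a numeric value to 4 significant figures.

T = −(ħ²/2m) d²/dx², so ⟨T⟩ = −(ħ²/2m) ∫ ψ*·ψ'' dx; with m = 0.832.
Gaussian moments (u = x − x₀): ∫u^(2j)·e^(−2βu²) du = (2j−1)!!/(4β)^j · √(π/(2β)), odd powers integrate to 0; here √(π/(2β)) = 1.5666. Derivatives: d/dx e^(−βu²) = −2βu·e^(−βu²), d²/dx² e^(−βu²) = (4β²u² − 2β)·e^(−βu²).
⟨T⟩ = 0.38462.

0.3846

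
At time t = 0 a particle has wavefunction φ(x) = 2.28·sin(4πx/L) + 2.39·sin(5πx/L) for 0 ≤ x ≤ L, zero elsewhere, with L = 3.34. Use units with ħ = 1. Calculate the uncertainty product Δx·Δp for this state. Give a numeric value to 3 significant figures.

2.89

Δx = √(⟨x²⟩−⟨x⟩²), Δp = √(⟨p²⟩−⟨p⟩²).
On 0 ≤ x ≤ L (j ≠ l): ∫sin²(jπx/L) dx = L/2, ∫sin(jπx/L)·sin(lπx/L) dx = 0; diagonal moments ∫x·sin²(jπx/L) dx = L²/4, ∫x²·sin²(jπx/L) dx = L³·(1/6 − 1/(4j²π²)); cross terms ∫x·sin(jπx/L)·sin(lπx/L) dx = 0 for j + l even and −4jlL²/(π²(j² − l²)²) for j + l odd, ∫x²·sin(jπx/L)·sin(lπx/L) dx = (−1)^(j+l)·4jlL³/(π²(j² − l²)²); higher powers the same way via product-to-sum and parts. d²/dx² sin(jπx/L) = −(jπ/L)²·sin(jπx/L); on 0 ≤ x ≤ L, ∫sin²(jπx/L) dx = L/2 and ∫sin(jπx/L)·sin(lπx/L) dx = 0 for j ≠ l, so only diagonal terms survive in ∫|φ|² and ∫φ·φ″; ∫φ·φ′ dx = [φ²/2] between the walls = 0.
Normalization: ∫|φ|² dx = 18.221.
⟨x⟩ = 1.0023, ⟨x²⟩ = 1.4597 ⇒ Δx = 0.67462.
⟨p⟩ = 0.0000, ⟨p²⟩ = 18.324 ⇒ Δp = 4.2807.
Δx·Δp = 2.8878.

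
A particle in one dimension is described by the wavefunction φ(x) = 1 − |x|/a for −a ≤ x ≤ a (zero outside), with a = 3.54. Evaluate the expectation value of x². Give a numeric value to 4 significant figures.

⟨x²⟩ = ∫ x²·|φ|² dx / ∫|φ|² dx (integrals over the domain).
φ is even, so ∫ over [−a, a] = 2∫₀ᵃ with φ = 1 − x/a there: ∫₀ᵃ (1 − x/a)² dx = a/3, ∫₀ᵃ x²(1 − x/a)² dx = a³/30, ∫₀ᵃ x⁴(1 − x/a)² dx = a⁵/105.
State is unnormalized: ∫|φ|² dx = 2.3600, and ∫φ*·x²·φ dx = 2.9575, so ⟨x²⟩ = 2.9575 / 2.3600.
⟨x²⟩ = 1.2532.

1.253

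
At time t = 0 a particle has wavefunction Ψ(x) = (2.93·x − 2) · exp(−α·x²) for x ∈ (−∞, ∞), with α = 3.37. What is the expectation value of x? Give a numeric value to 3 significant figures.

-0.188

⟨x⟩ = ∫ x·|Ψ|² dx / ∫|Ψ|² dx (integrals over the domain).
Expand each integrand as polynomial × e^(−2αx²) and use ∫x^(2j)·e^(−2αx²) dx = (2j−1)!!/(4α)^j · √(π/(2α)), odd powers → 0; here √(π/(2α)) = 0.68272.
State is unnormalized: ∫|Ψ|² dx = 3.1657, and ∫Ψ*·x·Ψ dx = -0.59358, so ⟨x⟩ = -0.59358 / 3.1657.
⟨x⟩ = -0.18751.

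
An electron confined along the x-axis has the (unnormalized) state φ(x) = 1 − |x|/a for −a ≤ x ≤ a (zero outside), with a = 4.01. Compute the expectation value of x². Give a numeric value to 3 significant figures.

1.61

⟨x²⟩ = ∫ x²·|φ|² dx / ∫|φ|² dx (integrals over the domain).
φ is even, so ∫ over [−a, a] = 2∫₀ᵃ with φ = 1 − x/a there: ∫₀ᵃ (1 − x/a)² dx = a/3, ∫₀ᵃ x²(1 − x/a)² dx = a³/30, ∫₀ᵃ x⁴(1 − x/a)² dx = a⁵/105.
State is unnormalized: ∫|φ|² dx = 2.6733, and ∫φ*·x²·φ dx = 4.2987, so ⟨x²⟩ = 4.2987 / 2.6733.
⟨x²⟩ = 1.6080.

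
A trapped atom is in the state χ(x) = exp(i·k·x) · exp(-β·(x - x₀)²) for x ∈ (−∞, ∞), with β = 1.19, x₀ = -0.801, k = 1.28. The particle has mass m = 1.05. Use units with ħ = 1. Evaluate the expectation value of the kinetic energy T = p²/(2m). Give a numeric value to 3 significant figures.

T = −(ħ²/2m) d²/dx², so ⟨T⟩ = −(ħ²/2m) ∫ χ*·χ'' dx / ∫|χ|² dx; with m = 1.05.
Gaussian moments (u = x − x₀): ∫u^(2j)·e^(−2βu²) du = (2j−1)!!/(4β)^j · √(π/(2β)), odd powers integrate to 0; here √(π/(2β)) = 1.1489. Derivatives: χ′ = (ik − 2βu)·χ, χ″ = ((ik − 2βu)² − 2β)·χ; the odd-in-u pieces drop out.
State is unnormalized: ∫|χ|² dx = 1.1489, and ∫χ*·(−ħ²/2m · χ'') dx = 1.5474, so ⟨T⟩ = 1.5474 / 1.1489.
⟨T⟩ = 1.3469.

1.35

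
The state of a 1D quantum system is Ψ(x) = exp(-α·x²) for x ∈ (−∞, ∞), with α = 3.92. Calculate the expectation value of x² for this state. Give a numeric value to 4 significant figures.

⟨x²⟩ = ∫ x²·|Ψ|² dx / ∫|Ψ|² dx (integrals over the domain).
Gaussian moments: ∫x^(2j)·e^(−2αx²) dx = (2j−1)!!/(4α)^j · √(π/(2α)), odd powers integrate to 0; here √(π/(2α)) = 0.63302.
State is unnormalized: ∫|Ψ|² dx = 0.63302, and ∫Ψ*·x²·Ψ dx = 0.040371, so ⟨x²⟩ = 0.040371 / 0.63302.
⟨x²⟩ = 0.063776.

0.06378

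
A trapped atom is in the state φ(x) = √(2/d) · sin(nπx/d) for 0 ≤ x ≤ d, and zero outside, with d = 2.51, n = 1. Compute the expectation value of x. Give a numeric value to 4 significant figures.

⟨x⟩ = ∫ x·|φ|² dx (integrals over the domain).
With sin²θ = (1 − cos2θ)/2 on 0 ≤ x ≤ d: ∫sin²(nπx/d) dx = d/2, ∫x·sin²(nπx/d) dx = d²/4, ∫x²·sin²(nπx/d) dx = d³·(1/6 − 1/(4n²π²)); higher powers xᵏ the same way, integrating xᵏ·cos(2nπx/d) by parts.
⟨x⟩ = 1.2550.

1.255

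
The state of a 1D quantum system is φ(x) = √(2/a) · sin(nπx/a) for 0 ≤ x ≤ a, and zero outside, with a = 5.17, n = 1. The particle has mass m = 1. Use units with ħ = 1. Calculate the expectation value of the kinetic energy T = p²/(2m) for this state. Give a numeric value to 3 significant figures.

T = −(ħ²/2m) d²/dx², so ⟨T⟩ = −(ħ²/2m) ∫ φ*·φ'' dx; with m = 1.
d/dx sin(nπx/a) = (nπ/a)·cos(nπx/a) and d²/dx² sin(nπx/a) = −(nπ/a)²·sin(nπx/a); on 0 ≤ x ≤ a, ∫sin²(nπx/a) dx = a/2 and ∫sin(nπx/a)·cos(nπx/a) dx = 0.
⟨T⟩ = 0.18462.

0.185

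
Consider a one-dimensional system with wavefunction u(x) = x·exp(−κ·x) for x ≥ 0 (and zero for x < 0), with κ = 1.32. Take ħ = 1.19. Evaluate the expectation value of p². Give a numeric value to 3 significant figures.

2.47

p² u = −ħ² d²u/dx²; ⟨p²⟩ = −ħ² ∫ u*·u'' dx / ∫|u|² dx.
Differentiate x·exp(−κ·x) with the product rule; every integrand then reduces to terms xʲ·e^(−2κx) on [0, ∞), with ∫₀^∞ xʲ·e^(−2κx) dx = j!/(2κ)^(j+1).
State is unnormalized: ∫|u|² dx = 0.10870, and ∫u*·(−ħ² u'') dx = 0.26820, so ⟨p²⟩ = 0.26820 / 0.10870.
⟨p²⟩ = 2.4674.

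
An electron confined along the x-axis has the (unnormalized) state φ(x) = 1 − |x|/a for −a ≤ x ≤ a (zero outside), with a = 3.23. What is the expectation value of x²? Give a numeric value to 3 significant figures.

⟨x²⟩ = ∫ x²·|φ|² dx / ∫|φ|² dx (integrals over the domain).
φ is even, so ∫ over [−a, a] = 2∫₀ᵃ with φ = 1 − x/a there: ∫₀ᵃ (1 − x/a)² dx = a/3, ∫₀ᵃ x²(1 − x/a)² dx = a³/30, ∫₀ᵃ x⁴(1 − x/a)² dx = a⁵/105.
State is unnormalized: ∫|φ|² dx = 2.1533, and ∫φ*·x²·φ dx = 2.2466, so ⟨x²⟩ = 2.2466 / 2.1533.
⟨x²⟩ = 1.0433.

1.04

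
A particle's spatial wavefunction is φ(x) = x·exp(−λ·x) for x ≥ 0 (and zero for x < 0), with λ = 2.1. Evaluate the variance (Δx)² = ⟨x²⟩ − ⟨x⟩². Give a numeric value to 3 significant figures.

Compute ⟨x⟩ and ⟨x²⟩ separately, then (Δx)² = ⟨x²⟩ − ⟨x⟩².
Every integrand reduces to terms xʲ·e^(−2λx) on [0, ∞); use ∫₀^∞ xʲ·e^(−2λx) dx = j!/(2λ)^(j+1).
Normalization: ∫|φ|² dx = 0.026995.
⟨x⟩ = 0.71429 and ⟨x²⟩ = 0.68027.
(Δx)² = 0.68027 − (0.71429)² = 0.17007.

0.170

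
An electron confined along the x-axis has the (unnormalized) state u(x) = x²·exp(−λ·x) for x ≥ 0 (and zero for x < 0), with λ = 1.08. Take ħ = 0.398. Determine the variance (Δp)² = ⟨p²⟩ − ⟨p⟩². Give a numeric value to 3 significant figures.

0.0616

Compute ⟨p⟩ and ⟨p²⟩ separately; (Δp)² = ⟨p²⟩ − ⟨p⟩².
Differentiate x²·exp(−λ·x) with the product rule; every integrand then reduces to terms xʲ·e^(−2λx) on [0, ∞), with ∫₀^∞ xʲ·e^(−2λx) dx = j!/(2λ)^(j+1).
Normalization: ∫|u|² dx = 0.51044.
⟨p⟩ = 0.0000 and ⟨p²⟩ = 0.061587.
(Δp)² = 0.061587 − (0.0000)² = 0.061587.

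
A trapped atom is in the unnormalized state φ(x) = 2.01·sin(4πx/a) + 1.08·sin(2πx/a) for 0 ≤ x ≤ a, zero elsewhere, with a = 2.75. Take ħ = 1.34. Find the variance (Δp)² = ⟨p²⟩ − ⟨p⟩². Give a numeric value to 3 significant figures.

31.2

Compute ⟨p⟩ and ⟨p²⟩ separately; (Δp)² = ⟨p²⟩ − ⟨p⟩².
d²/dx² sin(jπx/a) = −(jπ/a)²·sin(jπx/a); on 0 ≤ x ≤ a, ∫sin²(jπx/a) dx = a/2 and ∫sin(jπx/a)·sin(lπx/a) dx = 0 for j ≠ l, so only diagonal terms survive in ∫|φ|² and ∫φ·φ″; ∫φ·φ′ dx = [φ²/2] between the walls = 0.
Normalization: ∫|φ|² dx = 7.1589.
⟨p⟩ = 0.0000 and ⟨p²⟩ = 31.194.
(Δp)² = 31.194 − (0.0000)² = 31.194.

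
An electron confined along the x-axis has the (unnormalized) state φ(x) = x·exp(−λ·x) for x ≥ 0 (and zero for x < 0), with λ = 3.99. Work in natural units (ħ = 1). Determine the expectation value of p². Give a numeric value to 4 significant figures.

15.92

p² φ = −ħ² d²φ/dx²; ⟨p²⟩ = −ħ² ∫ φ*·φ'' dx / ∫|φ|² dx.
Differentiate x·exp(−λ·x) with the product rule; every integrand then reduces to terms xʲ·e^(−2λx) on [0, ∞), with ∫₀^∞ xʲ·e^(−2λx) dx = j!/(2λ)^(j+1).
State is unnormalized: ∫|φ|² dx = 0.0039357, and ∫φ*·(−ħ² φ'') dx = 0.062657, so ⟨p²⟩ = 0.062657 / 0.0039357.
⟨p²⟩ = 15.920.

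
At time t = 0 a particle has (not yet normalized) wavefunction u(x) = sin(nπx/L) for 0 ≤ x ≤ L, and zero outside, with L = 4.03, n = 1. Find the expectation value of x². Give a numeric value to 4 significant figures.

⟨x²⟩ = ∫ x²·|u|² dx / ∫|u|² dx (integrals over the domain).
With sin²θ = (1 − cos2θ)/2 on 0 ≤ x ≤ L: ∫sin²(nπx/L) dx = L/2, ∫x·sin²(nπx/L) dx = L²/4, ∫x²·sin²(nπx/L) dx = L³·(1/6 − 1/(4n²π²)); higher powers xᵏ the same way, integrating xᵏ·cos(2nπx/L) by parts.
State is unnormalized: ∫|u|² dx = 2.0150, and ∫u*·x²·u dx = 9.2506, so ⟨x²⟩ = 9.2506 / 2.0150.
⟨x²⟩ = 4.5909.

4.591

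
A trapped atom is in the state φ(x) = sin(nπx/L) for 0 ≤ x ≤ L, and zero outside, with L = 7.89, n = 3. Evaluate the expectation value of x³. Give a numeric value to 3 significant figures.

⟨x³⟩ = ∫ x³·|φ|² dx / ∫|φ|² dx (integrals over the domain).
With sin²θ = (1 − cos2θ)/2 on 0 ≤ x ≤ L: ∫sin²(nπx/L) dx = L/2, ∫x·sin²(nπx/L) dx = L²/4, ∫x²·sin²(nπx/L) dx = L³·(1/6 − 1/(4n²π²)); higher powers xᵏ the same way, integrating xᵏ·cos(2nπx/L) by parts.
State is unnormalized: ∫|φ|² dx = 3.9450, and ∫φ*·x³·φ dx = 468.05, so ⟨x³⟩ = 468.05 / 3.9450.
⟨x³⟩ = 118.65.

119.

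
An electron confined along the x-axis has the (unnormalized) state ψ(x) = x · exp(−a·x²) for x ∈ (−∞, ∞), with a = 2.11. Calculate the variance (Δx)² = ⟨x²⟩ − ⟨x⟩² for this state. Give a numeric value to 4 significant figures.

0.3555

Compute ⟨x⟩ and ⟨x²⟩ separately, then (Δx)² = ⟨x²⟩ − ⟨x⟩².
Expand each integrand as polynomial × e^(−2ax²) and use ∫x^(2j)·e^(−2ax²) dx = (2j−1)!!/(4a)^j · √(π/(2a)), odd powers → 0; here √(π/(2a)) = 0.86282.
Normalization: ∫|ψ|² dx = 0.10223.
⟨x⟩ = 0.0000 and ⟨x²⟩ = 0.35545.
(Δx)² = 0.35545 − (0.0000)² = 0.35545.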